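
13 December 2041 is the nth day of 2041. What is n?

Days in months before December: 31 + 28 + 31 + 30 + 31 + 30 + 31 + 31 + 30 + 31 + 30 = 334.
Plus 13 days into December → day 347.

347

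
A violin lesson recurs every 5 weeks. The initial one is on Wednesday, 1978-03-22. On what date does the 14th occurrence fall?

The 14th occurrence is 13 intervals after the first: 13 × 35 = 455 days after 1978-03-22.
March has 31 days — 9 days to the end of March leaves 446.
From end of March to end of 1978 is 275 days (171 left).
January has 31 days (140 left).
February has 28 days (112 left).
March has 31 days (81 left).
April has 30 days (51 left).
May has 31 days (20 left).
20 days into June → 1979-06-20.

1979-06-20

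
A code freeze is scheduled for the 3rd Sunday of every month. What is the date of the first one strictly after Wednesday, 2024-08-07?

August 2024 starts on a Thursday; its first Sunday is the 4th, so the 3rd Sunday is the 18th — 2024-08-18.
2024-08-18 is after 2024-08-07, so that is the next one.

2024-08-18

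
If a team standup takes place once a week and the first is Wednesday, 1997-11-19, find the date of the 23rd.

1998-04-22

The 23rd occurrence is 22 intervals after the first: 22 × 7 = 154 days after 1997-11-19.
November has 30 days — 11 days to the end of November leaves 143.
December has 31 days (112 left).
January has 31 days (81 left).
February has 28 days (53 left).
March has 31 days (22 left).
22 days into April → 1998-04-22.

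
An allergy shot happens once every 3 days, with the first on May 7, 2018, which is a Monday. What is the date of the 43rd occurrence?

The 43rd occurrence is 42 intervals after the first: 42 × 3 = 126 days after May 7, 2018.
May has 31 days — 24 days to the end of May leaves 102.
Jun has 30 days (72 left).
Jul has 31 days (41 left).
Aug has 31 days (10 left).
10 days into Sep → Sep 10, 2018.

Sep 10, 2018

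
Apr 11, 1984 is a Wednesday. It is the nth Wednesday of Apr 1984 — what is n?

Day 11 falls in week ⌈11/7⌉ of the month.
Days 1–7 hold the 1st Wednesday, 8–14 the 2nd, 15–21 the 3rd, 22–28 the 4th, 29–31 the 5th.
11 is in the range for the 2nd.

2nd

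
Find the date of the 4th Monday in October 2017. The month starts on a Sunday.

2017-10-23

October 2017 begins on a Sunday, so the first Monday is October 2 (1 day later).
The 4th Monday is 3 weeks later: 2 + 21 = 23.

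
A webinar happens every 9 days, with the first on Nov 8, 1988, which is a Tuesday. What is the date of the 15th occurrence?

Mar 14, 1989

The 15th occurrence is 14 intervals after the first: 14 × 9 = 126 days after Nov 8, 1988.
Nov has 30 days — 22 days to the end of Nov leaves 104.
Dec has 31 days (73 left).
Jan has 31 days (42 left).
Feb has 28 days (14 left).
14 days into Mar → Mar 14, 1989.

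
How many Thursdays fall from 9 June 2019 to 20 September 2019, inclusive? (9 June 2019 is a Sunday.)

9 June 2019 is a Sunday; the first Thursday on or after it is 13 June 2019 (4 days later).
From 13 June 2019 to 20 September 2019: 17 + 31 + 31 + 20 = 99 days (rest of June, July, August, September).
99 ÷ 7 = 14 full weeks with remainder 1, so 14 more Thursdays after the first → 15.

15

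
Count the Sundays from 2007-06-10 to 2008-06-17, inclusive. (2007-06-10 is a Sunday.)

2007-06-10 is a Sunday; the first Sunday on or after it is 2007-06-10.
From 2007-06-10 to 2008-06-17: 204 + 169 = 373 days (rest of 2007, to 2008-06-17 in 2008).
373 ÷ 7 = 53 full weeks with remainder 2, so 53 more Sundays after the first → 54.

54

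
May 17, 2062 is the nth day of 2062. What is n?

Days in months before May: 31 + 28 + 31 + 30 = 120.
Plus 17 days into May → day 137.

137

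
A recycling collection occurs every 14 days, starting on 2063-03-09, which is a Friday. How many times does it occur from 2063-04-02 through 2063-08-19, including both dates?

Occurrences land 14·i days after 2063-03-09 for i = 0, 1, 2, …
2063-04-02 is 24 days after the start; 24 ÷ 14 = 1 remainder 10; since the remainder is 10, round up to i = 2. First occurrence in the window: #3 on 2063-04-06 (2×14 = 28 days in).
2063-08-19 is 163 days after the start; 163 ÷ 14 = 11 remainder 9. Last occurrence in the window: #12 on 2063-08-10.
Occurrences #3 through #12: 10 in total.

10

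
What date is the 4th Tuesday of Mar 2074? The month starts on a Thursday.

Mar 27, 2074

Mar 2074 begins on a Thursday, so the first Tuesday is Mar 6 (5 days later).
The 4th Tuesday is 3 weeks later: 6 + 21 = 27.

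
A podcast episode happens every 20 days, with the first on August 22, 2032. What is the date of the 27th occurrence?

The 27th occurrence is 26 intervals after the first: 26 × 20 = 520 days after August 22, 2032.
August has 31 days — 9 days to the end of August leaves 511.
From end of August to end of 2032 is 122 days (389 left).
2033 has 365 days (24 left).
24 days into January → January 24, 2034.

January 24, 2034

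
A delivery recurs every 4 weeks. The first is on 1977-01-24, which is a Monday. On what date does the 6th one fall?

The 6th occurrence is 5 intervals after the first: 5 × 28 = 140 days after 1977-01-24.
January has 31 days — 7 days to the end of January leaves 133.
February has 28 days (105 left).
March has 31 days (74 left).
April has 30 days (44 left).
May has 31 days (13 left).
13 days into June → 1977-06-13.

1977-06-13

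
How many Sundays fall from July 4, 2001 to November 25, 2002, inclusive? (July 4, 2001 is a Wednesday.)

73

July 4, 2001 is a Wednesday; the first Sunday on or after it is July 8, 2001 (4 days later).
From July 8, 2001 to November 25, 2002: 176 + 329 = 505 days (rest of 2001, to November 25, 2002 in 2002).
505 ÷ 7 = 72 full weeks with remainder 1, so 72 more Sundays after the first → 73.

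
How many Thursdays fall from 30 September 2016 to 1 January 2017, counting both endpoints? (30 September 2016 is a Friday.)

13

30 September 2016 is a Friday; the first Thursday on or after it is 6 October 2016 (6 days later).
From 6 October 2016 to 1 January 2017: 25 + 30 + 31 + 1 = 87 days (rest of October, November, December, January).
87 ÷ 7 = 12 full weeks with remainder 3, so 12 more Thursdays after the first → 13.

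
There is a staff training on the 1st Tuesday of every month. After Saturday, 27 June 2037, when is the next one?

7 July 2037

June 2037 starts on a Monday, so its 1st Tuesday is 2 June 2037 (1 day in).
That is not after 27 June 2037, so look at July 2037.
July 2037 starts on a Wednesday, so its 1st Tuesday is 7 July 2037 (6 days in).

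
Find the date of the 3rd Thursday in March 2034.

16 March 2034

March 2034 begins on a Wednesday, so the first Thursday is March 2 (1 day later).
The 3rd Thursday is 2 weeks later: 2 + 14 = 16.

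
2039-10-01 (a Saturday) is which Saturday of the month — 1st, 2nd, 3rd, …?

1st

Day 1 falls in week ⌈1/7⌉ of the month.
Days 1–7 hold the 1st Saturday, 8–14 the 2nd, 15–21 the 3rd, 22–28 the 4th, 29–31 the 5th.
1 is in the range for the 1st.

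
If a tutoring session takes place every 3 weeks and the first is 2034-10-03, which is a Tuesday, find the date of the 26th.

2036-03-11

The 26th occurrence is 25 intervals after the first: 25 × 21 = 525 days after 2034-10-03.
October has 31 days — 28 days to the end of October leaves 497.
From end of October to end of 2034 is 61 days (436 left).
2035 has 365 days (71 left).
January has 31 days (40 left).
February has 29 days (11 left).
11 days into March → 2036-03-11.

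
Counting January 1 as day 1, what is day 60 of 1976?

1976-02-29

January has 31 days (60 − 31 = 29 remain).
29 into February → February 29.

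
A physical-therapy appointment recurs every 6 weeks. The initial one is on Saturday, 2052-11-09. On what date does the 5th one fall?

The 5th occurrence is 4 intervals after the first: 4 × 42 = 168 days after 2052-11-09.
November has 30 days — 21 days to the end of November leaves 147.
December has 31 days (116 left).
January has 31 days (85 left).
February has 28 days (57 left).
March has 31 days (26 left).
26 days into April → 2053-04-26.

2053-04-26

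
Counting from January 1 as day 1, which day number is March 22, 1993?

Days in months before March: 31 + 28 = 59.
Plus 22 days into March → day 81.

81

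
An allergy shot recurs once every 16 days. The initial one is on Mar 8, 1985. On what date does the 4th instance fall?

Apr 25, 1985

The 4th occurrence is 3 intervals after the first: 3 × 16 = 48 days after Mar 8, 1985.
Mar has 31 days — 23 days to the end of Mar leaves 25.
25 days into Apr → Apr 25, 1985.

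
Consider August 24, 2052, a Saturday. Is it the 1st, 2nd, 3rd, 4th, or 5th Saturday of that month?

Day 24 falls in week ⌈24/7⌉ of the month.
Days 1–7 hold the 1st Saturday, 8–14 the 2nd, 15–21 the 3rd, 22–28 the 4th, 29–31 the 5th.
24 is in the range for the 4th.

4th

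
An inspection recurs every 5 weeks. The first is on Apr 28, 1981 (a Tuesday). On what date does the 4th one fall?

Aug 11, 1981

The 4th occurrence is 3 intervals after the first: 3 × 35 = 105 days after Apr 28, 1981.
Apr has 30 days — 2 days to the end of Apr leaves 103.
May has 31 days (72 left).
Jun has 30 days (42 left).
Jul has 31 days (11 left).
11 days into Aug → Aug 11, 1981.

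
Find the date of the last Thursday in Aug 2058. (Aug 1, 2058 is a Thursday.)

Aug 2058 begins on a Thursday, so the first Thursday is Aug 1.
Aug 2058 has 31 days. Adding weeks: 1, 8, 15, 22, 29 — the last one ≤ 31 is the 29th.

Aug 29, 2058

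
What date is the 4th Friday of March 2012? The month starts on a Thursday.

23 March 2012

March 2012 begins on a Thursday, so the first Friday is March 2 (1 day later).
The 4th Friday is 3 weeks later: 2 + 21 = 23.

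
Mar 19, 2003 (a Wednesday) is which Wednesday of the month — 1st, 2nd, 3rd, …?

Day 19 falls in week ⌈19/7⌉ of the month.
Days 1–7 hold the 1st Wednesday, 8–14 the 2nd, 15–21 the 3rd, 22–28 the 4th, 29–31 the 5th.
19 is in the range for the 3rd.

3rd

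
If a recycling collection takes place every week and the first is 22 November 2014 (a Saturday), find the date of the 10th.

24 January 2015

The 10th occurrence is 9 intervals after the first: 9 × 7 = 63 days after 22 November 2014.
November has 30 days — 8 days to the end of November leaves 55.
December has 31 days (24 left).
24 days into January → 24 January 2015.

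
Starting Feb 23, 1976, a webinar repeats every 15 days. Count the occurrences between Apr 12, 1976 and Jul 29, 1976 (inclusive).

7

Occurrences land 15·i days after Feb 23, 1976 for i = 0, 1, 2, …
Apr 12, 1976 is 49 days after the start; 49 ÷ 15 = 3 remainder 4; since the remainder is 4, round up to i = 4. First occurrence in the window: #5 on Apr 23, 1976 (4×15 = 60 days in).
Jul 29, 1976 is 157 days after the start; 157 ÷ 15 = 10 remainder 7. Last occurrence in the window: #11 on Jul 22, 1976.
Occurrences #5 through #11: 7 in total.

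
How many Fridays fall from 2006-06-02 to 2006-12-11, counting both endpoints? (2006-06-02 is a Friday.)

2006-06-02 is a Friday; the first Friday on or after it is 2006-06-02.
From 2006-06-02 to 2006-12-11: 28 + 31 + 31 + 30 + 31 + 30 + 11 = 192 days (rest of June, July, August, September, October, November, December).
192 ÷ 7 = 27 full weeks with remainder 3, so 27 more Fridays after the first → 28.

28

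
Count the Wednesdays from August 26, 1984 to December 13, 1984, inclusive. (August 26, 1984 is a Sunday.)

August 26, 1984 is a Sunday; the first Wednesday on or after it is August 29, 1984 (3 days later).
From August 29, 1984 to December 13, 1984: 2 + 30 + 31 + 30 + 13 = 106 days (rest of August, September, October, November, December).
106 ÷ 7 = 15 full weeks with remainder 1, so 15 more Wednesdays after the first → 16.

16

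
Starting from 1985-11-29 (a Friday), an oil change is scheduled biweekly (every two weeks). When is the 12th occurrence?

The 12th occurrence is 11 intervals after the first: 11 × 14 = 154 days after 1985-11-29.
November has 30 days — 1 day to the end of November leaves 153.
December has 31 days (122 left).
January has 31 days (91 left).
February has 28 days (63 left).
March has 31 days (32 left).
April has 30 days (2 left).
2 days into May → 1986-05-02.

1986-05-02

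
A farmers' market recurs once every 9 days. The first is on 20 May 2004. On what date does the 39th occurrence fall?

27 April 2005

The 39th occurrence is 38 intervals after the first: 38 × 9 = 342 days after 20 May 2004.
May has 31 days — 11 days to the end of May leaves 331.
June has 30 days (301 left).
July has 31 days (270 left).
August has 31 days (239 left).
September has 30 days (209 left).
October has 31 days (178 left).
November has 30 days (148 left).
December has 31 days (117 left).
January has 31 days (86 left).
February has 28 days (58 left).
March has 31 days (27 left).
27 days into April → 27 April 2005.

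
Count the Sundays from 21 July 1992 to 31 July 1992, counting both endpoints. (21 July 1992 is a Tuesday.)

21 July 1992 is a Tuesday; the first Sunday on or after it is 26 July 1992 (5 days later).
From 26 July 1992 to 31 July 1992 is 31 − 26 = 5 days.
5 ÷ 7 = 0 full weeks with remainder 5, so 0 more Sundays after the first → 1.

1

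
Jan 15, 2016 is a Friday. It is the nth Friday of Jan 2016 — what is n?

3rd

Day 15 falls in week ⌈15/7⌉ of the month.
Days 1–7 hold the 1st Friday, 8–14 the 2nd, 15–21 the 3rd, 22–28 the 4th, 29–31 the 5th.
15 is in the range for the 3rd.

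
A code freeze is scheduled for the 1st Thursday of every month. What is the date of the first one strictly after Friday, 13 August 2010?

August 2010 starts on a Sunday, so its 1st Thursday is 5 August 2010 (4 days in).
That is not after 13 August 2010, so look at September 2010.
September 2010 starts on a Wednesday, so its 1st Thursday is 2 September 2010 (1 day in).

2 September 2010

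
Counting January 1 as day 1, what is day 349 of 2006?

15 December 2006

January has 31 days (349 − 31 = 318 remain).
February has 28 days (318 − 28 = 290 remain).
March has 31 days (290 − 31 = 259 remain).
April has 30 days (259 − 30 = 229 remain).
May has 31 days (229 − 31 = 198 remain).
June has 30 days (198 − 30 = 168 remain).
July has 31 days (168 − 31 = 137 remain).
August has 31 days (137 − 31 = 106 remain).
September has 30 days (106 − 30 = 76 remain).
October has 31 days (76 − 31 = 45 remain).
November has 30 days (45 − 30 = 15 remain).
15 into December → December 15.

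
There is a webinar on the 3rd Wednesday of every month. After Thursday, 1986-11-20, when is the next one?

November 1986 starts on a Saturday; its first Wednesday is the 5th, so the 3rd Wednesday is the 19th — 1986-11-19.
That is not after 1986-11-20, so look at December 1986.
December 1986 starts on a Monday; its first Wednesday is the 3rd, so the 3rd Wednesday is the 17th — 1986-12-17.

1986-12-17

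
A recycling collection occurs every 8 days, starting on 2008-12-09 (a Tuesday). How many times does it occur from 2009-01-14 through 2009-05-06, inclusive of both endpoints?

Occurrences land 8·i days after 2008-12-09 for i = 0, 1, 2, …
2009-01-14 is 36 days after the start; 36 ÷ 8 = 4 remainder 4; since the remainder is 4, round up to i = 5. First occurrence in the window: #6 on 2009-01-18 (5×8 = 40 days in).
2009-05-06 is 148 days after the start; 148 ÷ 8 = 18 remainder 4. Last occurrence in the window: #19 on 2009-05-02.
Occurrences #6 through #19: 14 in total.

14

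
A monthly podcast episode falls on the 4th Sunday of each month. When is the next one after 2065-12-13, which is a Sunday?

2065-12-27

December 2065 starts on a Tuesday; its first Sunday is the 6th, so the 4th Sunday is the 27th — 2065-12-27.
2065-12-27 is after 2065-12-13, so that is the next one.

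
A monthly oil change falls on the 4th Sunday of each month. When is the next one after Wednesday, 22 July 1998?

July 1998 starts on a Wednesday; its first Sunday is the 5th, so the 4th Sunday is the 26th — 26 July 1998.
26 July 1998 is after 22 July 1998, so that is the next one.

26 July 1998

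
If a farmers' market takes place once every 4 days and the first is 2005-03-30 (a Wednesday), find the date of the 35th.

2005-08-13

The 35th occurrence is 34 intervals after the first: 34 × 4 = 136 days after 2005-03-30.
March has 31 days — 1 day to the end of March leaves 135.
April has 30 days (105 left).
May has 31 days (74 left).
June has 30 days (44 left).
July has 31 days (13 left).
13 days into August → 2005-08-13.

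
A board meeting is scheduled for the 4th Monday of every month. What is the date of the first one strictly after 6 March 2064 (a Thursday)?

24 March 2064

March 2064 starts on a Saturday; its first Monday is the 3rd, so the 4th Monday is the 24th — 24 March 2064.
24 March 2064 is after 6 March 2064, so that is the next one.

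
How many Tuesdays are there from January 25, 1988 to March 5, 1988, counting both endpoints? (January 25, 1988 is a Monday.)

6

January 25, 1988 is a Monday; the first Tuesday on or after it is January 26, 1988 (1 day later).
From January 26, 1988 to March 5, 1988: 5 + 29 + 5 = 39 days (rest of January, February, March).
39 ÷ 7 = 5 full weeks with remainder 4, so 5 more Tuesdays after the first → 6.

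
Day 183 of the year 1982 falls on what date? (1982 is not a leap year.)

July 2, 1982

January has 31 days (183 − 31 = 152 remain).
February has 28 days (152 − 28 = 124 remain).
March has 31 days (124 − 31 = 93 remain).
April has 30 days (93 − 30 = 63 remain).
May has 31 days (63 − 31 = 32 remain).
June has 30 days (32 − 30 = 2 remain).
2 into July → July 2.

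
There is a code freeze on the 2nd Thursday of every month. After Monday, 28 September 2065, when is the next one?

September 2065 starts on a Tuesday; its first Thursday is the 3rd, so the 2nd Thursday is the 10th — 10 September 2065.
That is not after 28 September 2065, so look at October 2065.
October 2065 starts on a Thursday; its first Thursday is the 1st, so the 2nd Thursday is the 8th — 8 October 2065.

8 October 2065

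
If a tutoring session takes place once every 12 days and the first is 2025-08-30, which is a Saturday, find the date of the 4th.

2025-10-05

The 4th occurrence is 3 intervals after the first: 3 × 12 = 36 days after 2025-08-30.
August has 31 days — 1 day to the end of August leaves 35.
September has 30 days (5 left).
5 days into October → 2025-10-05.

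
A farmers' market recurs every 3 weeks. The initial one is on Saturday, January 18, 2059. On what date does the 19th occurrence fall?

The 19th occurrence is 18 intervals after the first: 18 × 21 = 378 days after January 18, 2059.
January has 31 days — 13 days to the end of January leaves 365.
February has 28 days (337 left).
March has 31 days (306 left).
April has 30 days (276 left).
May has 31 days (245 left).
June has 30 days (215 left).
July has 31 days (184 left).
August has 31 days (153 left).
September has 30 days (123 left).
October has 31 days (92 left).
November has 30 days (62 left).
December has 31 days (31 left).
31 days into January → January 31, 2060.

January 31, 2060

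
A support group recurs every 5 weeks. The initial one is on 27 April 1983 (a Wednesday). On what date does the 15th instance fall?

29 August 1984

The 15th occurrence is 14 intervals after the first: 14 × 35 = 490 days after 27 April 1983.
April has 30 days — 3 days to the end of April leaves 487.
From end of April to end of 1983 is 245 days (242 left).
January has 31 days (211 left).
February has 29 days (182 left).
March has 31 days (151 left).
April has 30 days (121 left).
May has 31 days (90 left).
June has 30 days (60 left).
July has 31 days (29 left).
29 days into August → 29 August 1984.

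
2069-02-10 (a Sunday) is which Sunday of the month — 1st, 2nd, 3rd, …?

2nd

Day 10 falls in week ⌈10/7⌉ of the month.
Days 1–7 hold the 1st Sunday, 8–14 the 2nd, 15–21 the 3rd, 22–28 the 4th, 29–31 the 5th.
10 is in the range for the 2nd.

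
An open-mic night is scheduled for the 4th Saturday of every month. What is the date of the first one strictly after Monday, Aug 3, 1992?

Aug 22, 1992

Aug 1992 starts on a Saturday; its first Saturday is the 1st, so the 4th Saturday is the 22nd — Aug 22, 1992.
Aug 22, 1992 is after Aug 3, 1992, so that is the next one.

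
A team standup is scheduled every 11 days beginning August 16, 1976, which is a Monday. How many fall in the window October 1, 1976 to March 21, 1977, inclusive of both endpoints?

Occurrences land 11·i days after August 16, 1976 for i = 0, 1, 2, …
October 1, 1976 is 46 days after the start; 46 ÷ 11 = 4 remainder 2; since the remainder is 2, round up to i = 5. First occurrence in the window: #6 on October 10, 1976 (5×11 = 55 days in).
March 21, 1977 is 217 days after the start; 217 ÷ 11 = 19 remainder 8. Last occurrence in the window: #20 on March 13, 1977.
Occurrences #6 through #20: 15 in total.

15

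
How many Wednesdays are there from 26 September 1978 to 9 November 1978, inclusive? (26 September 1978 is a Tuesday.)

26 September 1978 is a Tuesday; the first Wednesday on or after it is 27 September 1978 (1 day later).
From 27 September 1978 to 9 November 1978: 3 + 31 + 9 = 43 days (rest of September, October, November).
43 ÷ 7 = 6 full weeks with remainder 1, so 6 more Wednesdays after the first → 7.

7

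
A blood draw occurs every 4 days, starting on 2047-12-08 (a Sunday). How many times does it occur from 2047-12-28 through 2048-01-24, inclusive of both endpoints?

7

Occurrences land 4·i days after 2047-12-08 for i = 0, 1, 2, …
2047-12-28 is 20 days after the start; 20 ÷ 4 = 5 remainder 0. First occurrence in the window: #6 on 2047-12-28 (5×4 = 20 days in).
2048-01-24 is 47 days after the start; 47 ÷ 4 = 11 remainder 3. Last occurrence in the window: #12 on 2048-01-21.
Occurrences #6 through #12: 7 in total.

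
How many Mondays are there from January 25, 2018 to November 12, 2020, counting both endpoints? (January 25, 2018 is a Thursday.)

146

January 25, 2018 is a Thursday; the first Monday on or after it is January 29, 2018 (4 days later).
From January 29, 2018 to November 12, 2020: 336 + 365 + 317 = 1018 days (rest of 2018, 2019, to November 12, 2020 in 2020).
1018 ÷ 7 = 145 full weeks with remainder 3, so 145 more Mondays after the first → 146.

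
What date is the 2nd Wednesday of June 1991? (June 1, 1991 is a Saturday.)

June 1991 begins on a Saturday, so the first Wednesday is June 5 (4 days later).
The 2nd Wednesday is 1 weeks later: 5 + 7 = 12.

June 12, 1991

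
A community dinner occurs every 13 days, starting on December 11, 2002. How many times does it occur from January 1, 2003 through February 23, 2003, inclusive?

Occurrences land 13·i days after December 11, 2002 for i = 0, 1, 2, …
January 1, 2003 is 21 days after the start; 21 ÷ 13 = 1 remainder 8; since the remainder is 8, round up to i = 2. First occurrence in the window: #3 on January 6, 2003 (2×13 = 26 days in).
February 23, 2003 is 74 days after the start; 74 ÷ 13 = 5 remainder 9. Last occurrence in the window: #6 on February 14, 2003.
Occurrences #3 through #6: 4 in total.

4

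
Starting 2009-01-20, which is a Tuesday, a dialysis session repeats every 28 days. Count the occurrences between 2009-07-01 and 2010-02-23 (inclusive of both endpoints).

Occurrences land 28·i days after 2009-01-20 for i = 0, 1, 2, …
2009-07-01 is 162 days after the start; 162 ÷ 28 = 5 remainder 22; since the remainder is 22, round up to i = 6. First occurrence in the window: #7 on 2009-07-07 (6×28 = 168 days in).
2010-02-23 is 399 days after the start; 399 ÷ 28 = 14 remainder 7. Last occurrence in the window: #15 on 2010-02-16.
Occurrences #7 through #15: 9 in total.

9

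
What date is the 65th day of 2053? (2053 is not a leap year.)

2053-03-06

January has 31 days (65 − 31 = 34 remain).
February has 28 days (34 − 28 = 6 remain).
6 into March → March 6.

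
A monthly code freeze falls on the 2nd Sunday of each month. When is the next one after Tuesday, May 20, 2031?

Jun 8, 2031

May 2031 starts on a Thursday; its first Sunday is the 4th, so the 2nd Sunday is the 11th — May 11, 2031.
That is not after May 20, 2031, so look at Jun 2031.
Jun 2031 starts on a Sunday; its first Sunday is the 1st, so the 2nd Sunday is the 8th — Jun 8, 2031.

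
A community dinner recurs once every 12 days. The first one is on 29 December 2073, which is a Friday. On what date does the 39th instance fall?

The 39th occurrence is 38 intervals after the first: 38 × 12 = 456 days after 29 December 2073.
December has 31 days — 2 days to the end of December leaves 454.
2074 has 365 days (89 left).
January has 31 days (58 left).
February has 28 days (30 left).
30 days into March → 30 March 2075.

30 March 2075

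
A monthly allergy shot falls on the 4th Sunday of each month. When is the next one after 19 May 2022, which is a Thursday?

May 2022 starts on a Sunday; its first Sunday is the 1st, so the 4th Sunday is the 22nd — 22 May 2022.
22 May 2022 is after 19 May 2022, so that is the next one.

22 May 2022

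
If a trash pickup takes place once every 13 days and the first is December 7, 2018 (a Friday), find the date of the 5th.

January 28, 2019

The 5th occurrence is 4 intervals after the first: 4 × 13 = 52 days after December 7, 2018.
December has 31 days — 24 days to the end of December leaves 28.
28 days into January → January 28, 2019.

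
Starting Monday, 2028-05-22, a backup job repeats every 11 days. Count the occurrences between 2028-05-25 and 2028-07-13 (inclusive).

4

Occurrences land 11·i days after 2028-05-22 for i = 0, 1, 2, …
2028-05-25 is 3 days after the start; 3 ÷ 11 = 0 remainder 3; since the remainder is 3, round up to i = 1. First occurrence in the window: #2 on 2028-06-02 (1×11 = 11 days in).
2028-07-13 is 52 days after the start; 52 ÷ 11 = 4 remainder 8. Last occurrence in the window: #5 on 2028-07-05.
Occurrences #2 through #5: 4 in total.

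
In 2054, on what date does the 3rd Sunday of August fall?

16 August 2054

The first Sunday of August 2054 is August 2.
The 3rd Sunday is 2 weeks later: 2 + 14 = 16.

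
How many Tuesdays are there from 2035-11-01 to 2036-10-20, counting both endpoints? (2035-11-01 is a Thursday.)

50

2035-11-01 is a Thursday; the first Tuesday on or after it is 2035-11-06 (5 days later).
From 2035-11-06 to 2036-10-20: 55 + 294 = 349 days (rest of 2035, to 2036-10-20 in 2036).
349 ÷ 7 = 49 full weeks with remainder 6, so 49 more Tuesdays after the first → 50.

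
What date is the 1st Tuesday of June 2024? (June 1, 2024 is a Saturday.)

June 2024 begins on a Saturday, so the first Tuesday is June 4 (3 days later).

2024-06-04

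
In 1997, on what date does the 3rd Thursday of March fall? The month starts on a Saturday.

March 1997 begins on a Saturday, so the first Thursday is March 6 (5 days later).
The 3rd Thursday is 2 weeks later: 6 + 14 = 20.

20 March 1997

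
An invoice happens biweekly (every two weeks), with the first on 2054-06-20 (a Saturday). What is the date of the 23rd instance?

2055-04-24

The 23rd occurrence is 22 intervals after the first: 22 × 14 = 308 days after 2054-06-20.
June has 30 days — 10 days to the end of June leaves 298.
July has 31 days (267 left).
August has 31 days (236 left).
September has 30 days (206 left).
October has 31 days (175 left).
November has 30 days (145 left).
December has 31 days (114 left).
January has 31 days (83 left).
February has 28 days (55 left).
March has 31 days (24 left).
24 days into April → 2055-04-24.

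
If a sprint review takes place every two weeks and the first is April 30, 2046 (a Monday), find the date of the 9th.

August 20, 2046

The 9th occurrence is 8 intervals after the first: 8 × 14 = 112 days after April 30, 2046.
April has 30 days — 0 days to the end of April leaves 112.
May has 31 days (81 left).
June has 30 days (51 left).
July has 31 days (20 left).
20 days into August → August 20, 2046.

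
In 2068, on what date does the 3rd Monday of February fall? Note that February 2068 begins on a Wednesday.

February 20, 2068

February 2068 begins on a Wednesday, so the first Monday is February 6 (5 days later).
The 3rd Monday is 2 weeks later: 6 + 14 = 20.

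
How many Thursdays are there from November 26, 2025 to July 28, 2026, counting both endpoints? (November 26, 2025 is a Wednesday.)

35

November 26, 2025 is a Wednesday; the first Thursday on or after it is November 27, 2025 (1 day later).
From November 27, 2025 to July 28, 2026: 3 + 31 + 31 + 28 + 31 + 30 + 31 + 30 + 28 = 243 days (rest of November, December, January, February, March, April, May, June, July).
243 ÷ 7 = 34 full weeks with remainder 5, so 34 more Thursdays after the first → 35.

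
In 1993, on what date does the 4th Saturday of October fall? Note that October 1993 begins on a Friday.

23 October 1993

October 1993 begins on a Friday, so the first Saturday is October 2 (1 day later).
The 4th Saturday is 3 weeks later: 2 + 21 = 23.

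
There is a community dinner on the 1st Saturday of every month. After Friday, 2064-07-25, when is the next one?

2064-08-02

July 2064 starts on a Tuesday, so its 1st Saturday is 2064-07-05 (4 days in).
That is not after 2064-07-25, so look at August 2064.
August 2064 starts on a Friday, so its 1st Saturday is 2064-08-02 (1 day in).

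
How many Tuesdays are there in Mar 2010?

5

Mar 1, 2010 is a Monday; the first Tuesday on or after it is Mar 2, 2010 (1 day later).
From Mar 2, 2010 to Mar 31, 2010 is 31 − 2 = 29 days.
29 ÷ 7 = 4 full weeks with remainder 1, so 4 more Tuesdays after the first → 5.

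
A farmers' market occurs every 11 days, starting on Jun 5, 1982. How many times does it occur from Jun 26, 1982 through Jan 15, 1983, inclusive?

Occurrences land 11·i days after Jun 5, 1982 for i = 0, 1, 2, …
Jun 26, 1982 is 21 days after the start; 21 ÷ 11 = 1 remainder 10; since the remainder is 10, round up to i = 2. First occurrence in the window: #3 on Jun 27, 1982 (2×11 = 22 days in).
Jan 15, 1983 is 224 days after the start; 224 ÷ 11 = 20 remainder 4. Last occurrence in the window: #21 on Jan 11, 1983.
Occurrences #3 through #21: 19 in total.

19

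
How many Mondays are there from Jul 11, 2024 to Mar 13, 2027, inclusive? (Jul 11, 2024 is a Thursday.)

139

Jul 11, 2024 is a Thursday; the first Monday on or after it is Jul 15, 2024 (4 days later).
From Jul 15, 2024 to Mar 13, 2027: 169 + 365 + 365 + 72 = 971 days (rest of 2024, 2025, 2026, to Mar 13, 2027 in 2027).
971 ÷ 7 = 138 full weeks with remainder 5, so 138 more Mondays after the first → 139.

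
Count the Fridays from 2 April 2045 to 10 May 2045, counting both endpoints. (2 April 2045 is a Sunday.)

5

2 April 2045 is a Sunday; the first Friday on or after it is 7 April 2045 (5 days later).
From 7 April 2045 to 10 May 2045: 23 + 10 = 33 days (rest of April, May).
33 ÷ 7 = 4 full weeks with remainder 5, so 4 more Fridays after the first → 5.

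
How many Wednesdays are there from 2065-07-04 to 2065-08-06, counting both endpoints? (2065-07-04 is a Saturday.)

5

2065-07-04 is a Saturday; the first Wednesday on or after it is 2065-07-08 (4 days later).
From 2065-07-08 to 2065-08-06: 23 + 6 = 29 days (rest of July, August).
29 ÷ 7 = 4 full weeks with remainder 1, so 4 more Wednesdays after the first → 5.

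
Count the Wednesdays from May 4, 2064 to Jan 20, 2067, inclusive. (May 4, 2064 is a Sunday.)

May 4, 2064 is a Sunday; the first Wednesday on or after it is May 7, 2064 (3 days later).
From May 7, 2064 to Jan 20, 2067: 238 + 365 + 365 + 20 = 988 days (rest of 2064, 2065, 2066, to Jan 20, 2067 in 2067).
988 ÷ 7 = 141 full weeks with remainder 1, so 141 more Wednesdays after the first → 142.

142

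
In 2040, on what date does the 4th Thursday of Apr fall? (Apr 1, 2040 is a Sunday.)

Apr 26, 2040

Apr 2040 begins on a Sunday, so the first Thursday is Apr 5 (4 days later).
The 4th Thursday is 3 weeks later: 5 + 21 = 26.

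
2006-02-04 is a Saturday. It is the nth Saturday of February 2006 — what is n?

1st

Day 4 falls in week ⌈4/7⌉ of the month.
Days 1–7 hold the 1st Saturday, 8–14 the 2nd, 15–21 the 3rd, 22–28 the 4th, 29–31 the 5th.
4 is in the range for the 1st.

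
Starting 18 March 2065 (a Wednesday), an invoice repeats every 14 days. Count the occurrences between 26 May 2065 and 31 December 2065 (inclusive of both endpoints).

Occurrences land 14·i days after 18 March 2065 for i = 0, 1, 2, …
26 May 2065 is 69 days after the start; 69 ÷ 14 = 4 remainder 13; since the remainder is 13, round up to i = 5. First occurrence in the window: #6 on 27 May 2065 (5×14 = 70 days in).
31 December 2065 is 288 days after the start; 288 ÷ 14 = 20 remainder 8. Last occurrence in the window: #21 on 23 December 2065.
Occurrences #6 through #21: 16 in total.

16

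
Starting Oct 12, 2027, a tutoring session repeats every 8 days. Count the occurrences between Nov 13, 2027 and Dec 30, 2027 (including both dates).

Occurrences land 8·i days after Oct 12, 2027 for i = 0, 1, 2, …
Nov 13, 2027 is 32 days after the start; 32 ÷ 8 = 4 remainder 0. First occurrence in the window: #5 on Nov 13, 2027 (4×8 = 32 days in).
Dec 30, 2027 is 79 days after the start; 79 ÷ 8 = 9 remainder 7. Last occurrence in the window: #10 on Dec 23, 2027.
Occurrences #5 through #10: 6 in total.

6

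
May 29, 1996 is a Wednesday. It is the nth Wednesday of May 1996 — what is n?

5th

Day 29 falls in week ⌈29/7⌉ of the month.
Days 1–7 hold the 1st Wednesday, 8–14 the 2nd, 15–21 the 3rd, 22–28 the 4th, 29–31 the 5th.
29 is in the range for the 5th.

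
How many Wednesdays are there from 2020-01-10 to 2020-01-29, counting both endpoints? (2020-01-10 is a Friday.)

3

2020-01-10 is a Friday; the first Wednesday on or after it is 2020-01-15 (5 days later).
From 2020-01-15 to 2020-01-29 is 29 − 15 = 14 days.
14 ÷ 7 = 2 full weeks with remainder 0, so 2 more Wednesdays after the first → 3.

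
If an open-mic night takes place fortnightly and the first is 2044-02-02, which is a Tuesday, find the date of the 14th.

2044-08-02

The 14th occurrence is 13 intervals after the first: 13 × 14 = 182 days after 2044-02-02.
February has 29 days — 27 days to the end of February leaves 155.
March has 31 days (124 left).
April has 30 days (94 left).
May has 31 days (63 left).
June has 30 days (33 left).
July has 31 days (2 left).
2 days into August → 2044-08-02.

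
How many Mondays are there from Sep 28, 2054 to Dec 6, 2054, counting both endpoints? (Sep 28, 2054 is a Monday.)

10

Sep 28, 2054 is a Monday; the first Monday on or after it is Sep 28, 2054.
From Sep 28, 2054 to Dec 6, 2054: 2 + 31 + 30 + 6 = 69 days (rest of Sep, Oct, Nov, Dec).
69 ÷ 7 = 9 full weeks with remainder 6, so 9 more Mondays after the first → 10.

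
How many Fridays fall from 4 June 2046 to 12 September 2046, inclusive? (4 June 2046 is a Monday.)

4 June 2046 is a Monday; the first Friday on or after it is 8 June 2046 (4 days later).
From 8 June 2046 to 12 September 2046: 22 + 31 + 31 + 12 = 96 days (rest of June, July, August, September).
96 ÷ 7 = 13 full weeks with remainder 5, so 13 more Fridays after the first → 14.

14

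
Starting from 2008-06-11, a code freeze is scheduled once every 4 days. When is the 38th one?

The 38th occurrence is 37 intervals after the first: 37 × 4 = 148 days after 2008-06-11.
June has 30 days — 19 days to the end of June leaves 129.
July has 31 days (98 left).
August has 31 days (67 left).
September has 30 days (37 left).
October has 31 days (6 left).
6 days into November → 2008-11-06.

2008-11-06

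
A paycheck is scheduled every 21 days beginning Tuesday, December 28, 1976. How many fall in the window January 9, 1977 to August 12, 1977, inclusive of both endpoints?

10

Occurrences land 21·i days after December 28, 1976 for i = 0, 1, 2, …
January 9, 1977 is 12 days after the start; 12 ÷ 21 = 0 remainder 12; since the remainder is 12, round up to i = 1. First occurrence in the window: #2 on January 18, 1977 (1×21 = 21 days in).
August 12, 1977 is 227 days after the start; 227 ÷ 21 = 10 remainder 17. Last occurrence in the window: #11 on July 26, 1977.
Occurrences #2 through #11: 10 in total.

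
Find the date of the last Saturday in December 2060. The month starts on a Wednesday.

25 December 2060

December 2060 begins on a Wednesday, so the first Saturday is December 4 (3 days later).
December 2060 has 31 days. Adding weeks: 4, 11, 18, 25 — the last one ≤ 31 is the 25th.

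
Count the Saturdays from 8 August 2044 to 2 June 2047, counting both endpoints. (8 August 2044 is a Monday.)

147

8 August 2044 is a Monday; the first Saturday on or after it is 13 August 2044 (5 days later).
From 13 August 2044 to 2 June 2047: 140 + 365 + 365 + 153 = 1023 days (rest of 2044, 2045, 2046, to 2 June 2047 in 2047).
1023 ÷ 7 = 146 full weeks with remainder 1, so 146 more Saturdays after the first → 147.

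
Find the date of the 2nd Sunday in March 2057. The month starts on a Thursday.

2057-03-11

March 2057 begins on a Thursday, so the first Sunday is March 4 (3 days later).
The 2nd Sunday is 1 weeks later: 4 + 7 = 11.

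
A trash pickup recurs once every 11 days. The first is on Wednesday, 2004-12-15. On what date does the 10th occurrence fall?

The 10th occurrence is 9 intervals after the first: 9 × 11 = 99 days after 2004-12-15.
December has 31 days — 16 days to the end of December leaves 83.
January has 31 days (52 left).
February has 28 days (24 left).
24 days into March → 2005-03-24.

2005-03-24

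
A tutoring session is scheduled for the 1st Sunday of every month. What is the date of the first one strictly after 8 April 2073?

7 May 2073

April 2073 starts on a Saturday, so its 1st Sunday is 2 April 2073 (1 day in).
That is not after 8 April 2073, so look at May 2073.
May 2073 starts on a Monday, so its 1st Sunday is 7 May 2073 (6 days in).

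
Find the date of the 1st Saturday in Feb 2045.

The first Saturday of Feb 2045 is Feb 4.

Feb 4, 2045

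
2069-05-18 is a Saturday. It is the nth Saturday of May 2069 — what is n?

3rd

Day 18 falls in week ⌈18/7⌉ of the month.
Days 1–7 hold the 1st Saturday, 8–14 the 2nd, 15–21 the 3rd, 22–28 the 4th, 29–31 the 5th.
18 is in the range for the 3rd.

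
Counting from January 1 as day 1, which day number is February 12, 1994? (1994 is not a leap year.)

43

Days in months before February: 31 = 31.
Plus 12 days into February → day 43.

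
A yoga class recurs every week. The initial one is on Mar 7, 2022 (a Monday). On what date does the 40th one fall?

The 40th occurrence is 39 intervals after the first: 39 × 7 = 273 days after Mar 7, 2022.
Mar has 31 days — 24 days to the end of Mar leaves 249.
Apr has 30 days (219 left).
May has 31 days (188 left).
Jun has 30 days (158 left).
Jul has 31 days (127 left).
Aug has 31 days (96 left).
Sep has 30 days (66 left).
Oct has 31 days (35 left).
Nov has 30 days (5 left).
5 days into Dec → Dec 5, 2022.

Dec 5, 2022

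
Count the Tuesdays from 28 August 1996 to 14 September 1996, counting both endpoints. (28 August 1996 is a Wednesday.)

28 August 1996 is a Wednesday; the first Tuesday on or after it is 3 September 1996 (6 days later).
From 3 September 1996 to 14 September 1996 is 14 − 3 = 11 days.
11 ÷ 7 = 1 full weeks with remainder 4, so 1 more Tuesdays after the first → 2.

2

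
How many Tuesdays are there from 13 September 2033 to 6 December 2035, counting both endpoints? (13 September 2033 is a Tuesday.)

13 September 2033 is a Tuesday; the first Tuesday on or after it is 13 September 2033.
From 13 September 2033 to 6 December 2035: 109 + 365 + 340 = 814 days (rest of 2033, 2034, to 6 December 2035 in 2035).
814 ÷ 7 = 116 full weeks with remainder 2, so 116 more Tuesdays after the first → 117.

117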